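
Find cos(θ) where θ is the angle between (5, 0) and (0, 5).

With u = (5, 0), v = (0, 5):
u·v = 5·0 + 0·5 = 0 + 0 = 0.
|u| = √(5² + 0²) = √25, |v| = √(0² + 5²) = √25, so |u||v| = √(25·25) = √625 = 25.
cos θ = (u·v)/(|u||v|) = 0/25 = 0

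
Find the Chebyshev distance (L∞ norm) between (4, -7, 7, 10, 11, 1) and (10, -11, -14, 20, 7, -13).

max(|x_i - y_i|) = max(|4 - 10|, |-7 - (-11)|, |7 - (-14)|, |10 - 20|, |11 - 7|, |1 - (-13)|) = max(6, 4, 21, 10, 4, 14) = 21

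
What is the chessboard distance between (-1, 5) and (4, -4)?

max(|x_i - y_i|) = max(|-1 - 4|, |5 - (-4)|) = max(5, 9) = 9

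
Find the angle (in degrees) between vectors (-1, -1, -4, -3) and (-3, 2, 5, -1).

With u = (-1, -1, -4, -3), v = (-3, 2, 5, -1):
u·v = (-1)·(-3) + (-1)·2 + (-4)·5 + (-3)·(-1) = 3 + (-2) + (-20) + 3 = -16.
|u| = √((-1)² + (-1)² + (-4)² + (-3)²) = √27, |v| = √((-3)² + 2² + 5² + (-1)²) = √39, so |u||v| = √(27·39) = √1053.
cos θ = (u·v)/(|u||v|) = -16/√1053 ≈ -0.493067
θ = arccos(-0.493067) ≈ 119.54°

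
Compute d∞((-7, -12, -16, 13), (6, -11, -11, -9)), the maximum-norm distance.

max(|x_i - y_i|) = max(|-7 - 6|, |-12 - (-11)|, |-16 - (-11)|, |13 - (-9)|) = max(13, 1, 5, 22) = 22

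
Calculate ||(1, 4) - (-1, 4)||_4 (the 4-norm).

(Σ|x_i - y_i|^4)^(1/4) = (|1 - (-1)|^4 + |4 - 4|^4)^(1/4)
= (2^4 + 0^4)^(1/4) = (16 + 0)^(1/4) = (16)^(1/4) = 2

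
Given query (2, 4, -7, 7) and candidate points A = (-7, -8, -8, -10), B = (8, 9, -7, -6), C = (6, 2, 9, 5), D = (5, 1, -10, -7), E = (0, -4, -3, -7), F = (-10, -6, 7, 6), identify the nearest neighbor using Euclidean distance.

Distances: d(A) ≈ 22.6936, d(B) ≈ 15.1658, d(C) ≈ 16.7332, d(D) ≈ 14.9332, d(E) ≈ 16.7332, d(F) = 21. Nearest: D = (5, 1, -10, -7) with distance 14.9332.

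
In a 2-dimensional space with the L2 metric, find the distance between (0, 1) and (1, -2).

(Σ|x_i - y_i|^2)^(1/2) = (|0 - 1|^2 + |1 - (-2)|^2)^(1/2)
= (1^2 + 3^2)^(1/2) = (1 + 9)^(1/2) = (10)^(1/2) ≈ 3.1623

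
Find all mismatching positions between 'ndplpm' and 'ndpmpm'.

Differing positions: 4. Hamming distance = 1.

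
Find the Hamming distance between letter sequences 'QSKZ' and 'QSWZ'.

Differing positions: 3. Hamming distance = 1.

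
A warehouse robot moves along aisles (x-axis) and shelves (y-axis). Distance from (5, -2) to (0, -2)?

Σ|x_i - y_i| = |5 - 0| + |-2 - (-2)| = 5 + 0 = 5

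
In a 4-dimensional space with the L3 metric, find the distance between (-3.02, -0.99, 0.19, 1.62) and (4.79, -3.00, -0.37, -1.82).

(Σ|x_i - y_i|^3)^(1/3) = (|-3.02 - 4.79|^3 + |-0.99 - (-3)|^3 + |0.19 - (-0.37)|^3 + |1.62 - (-1.82)|^3)^(1/3)
= (7.81^3 + 2.01^3 + 0.56^3 + 3.44^3)^(1/3) ≈ (476.3795 + 8.1206 + 0.1756 + 40.7076)^(1/3) = (525.3833)^(1/3) ≈ 8.0691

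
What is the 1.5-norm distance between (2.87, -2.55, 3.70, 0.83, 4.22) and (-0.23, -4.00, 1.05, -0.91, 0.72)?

(Σ|x_i - y_i|^1.5)^(1/1.5) = (|2.87 - (-0.23)|^1.5 + |-2.55 - (-4)|^1.5 + |3.7 - 1.05|^1.5 + |0.83 - (-0.91)|^1.5 + |4.22 - 0.72|^1.5)^(1/1.5)
= (3.1^1.5 + 1.45^1.5 + 2.65^1.5 + 1.74^1.5 + 3.5^1.5)^(1/1.5) ≈ (5.4581 + 1.746 + 4.3139 + 2.2952 + 6.5479)^(1/1.5) = (20.3611)^(1/1.5) ≈ 7.4565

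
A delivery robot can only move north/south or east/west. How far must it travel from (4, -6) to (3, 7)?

Σ|x_i - y_i| = |4 - 3| + |-6 - 7| = 1 + 13 = 14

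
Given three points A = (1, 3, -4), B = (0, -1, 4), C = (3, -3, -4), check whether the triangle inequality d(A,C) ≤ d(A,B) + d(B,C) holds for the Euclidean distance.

d(A,B) = √(1² + 4² + 8²) = √81 = 9, d(B,C) = √(3² + 2² + 8²) = √77 ≈ 8.775, d(A,C) = √(2² + 6² + 0²) = √40 ≈ 6.3246.
d(A,C) ≈ 6.3246 ≤ 9 + 8.775 = 17.775. Triangle inequality is satisfied.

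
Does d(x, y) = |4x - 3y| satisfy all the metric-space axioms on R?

No. d fails symmetry: d(8, 3) = |4·8 - 3·3| = |23| = 23, but d(3, 8) = |4·3 - 3·8| = |-12| = 12. Since 23 ≠ 12, d(x,y) ≠ d(y,x) in general.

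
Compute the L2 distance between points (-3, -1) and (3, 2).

(Σ|x_i - y_i|^2)^(1/2) = (|-3 - 3|^2 + |-1 - 2|^2)^(1/2)
= (6^2 + 3^2)^(1/2) = (36 + 9)^(1/2) = (45)^(1/2) ≈ 6.7082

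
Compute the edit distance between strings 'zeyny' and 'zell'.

Let D[i][j] be the edit distance between the first i characters of 'zeyny' and the first j characters of 'zell', with D[i][0] = i, D[0][j] = j, and D[i][j] = D[i-1][j-1] if the characters match, else 1 + min(D[i-1][j], D[i][j-1], D[i-1][j-1]). Filling the table (rows: prefixes of 'zeyny', columns: prefixes of 'zell'):
     ε  z  e  l  l
  ε  0  1  2  3  4
  z  1  0  1  2  3
  e  2  1  0  1  2
  y  3  2  1  1  2
  n  4  3  2  2  2
  y  5  4  3  3  3
The bottom-right entry gives D[5][4] = 3, so no sequence of fewer than 3 edits works. Backtracking through the table gives one optimal edit sequence (3 edits):
  zeyny → zeny (del y @3)
  zeny → zely (sub n→l @3)
  zely → zell (sub y→l @4)
Edit distance = 3.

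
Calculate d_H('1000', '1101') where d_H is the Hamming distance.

Differing positions: 2, 4. Hamming distance = 2.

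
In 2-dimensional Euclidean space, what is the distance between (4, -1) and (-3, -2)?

√(Σ(x_i - y_i)²) = √((4 - (-3))² + (-1 - (-2))²)
= √(7² + 1²) = √(49 + 1) = √50 ≈ 7.0711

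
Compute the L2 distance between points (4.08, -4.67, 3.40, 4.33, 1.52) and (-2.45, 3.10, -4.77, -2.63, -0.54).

(Σ|x_i - y_i|^2)^(1/2) = (|4.08 - (-2.45)|^2 + |-4.67 - 3.1|^2 + |3.4 - (-4.77)|^2 + |4.33 - (-2.63)|^2 + |1.52 - (-0.54)|^2)^(1/2)
= (6.53^2 + 7.77^2 + 8.17^2 + 6.96^2 + 2.06^2)^(1/2) = (42.6409 + 60.3729 + 66.7489 + 48.4416 + 4.2436)^(1/2) = (222.4479)^(1/2) ≈ 14.9147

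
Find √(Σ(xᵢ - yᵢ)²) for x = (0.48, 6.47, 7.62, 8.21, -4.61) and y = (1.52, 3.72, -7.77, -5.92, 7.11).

√(Σ(x_i - y_i)²) = √((0.48 - 1.52)² + (6.47 - 3.72)² + (7.62 - (-7.77))² + (8.21 - (-5.92))² + (-4.61 - 7.11)²)
= √((-1.04)² + 2.75² + 15.39² + 14.13² + (-11.72)²) = √(1.0816 + 7.5625 + 236.8521 + 199.6569 + 137.3584) = √582.5115 ≈ 24.1353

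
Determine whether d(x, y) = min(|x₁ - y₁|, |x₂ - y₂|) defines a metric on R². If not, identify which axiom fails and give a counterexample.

No. d fails identity of indiscernibles: take x = (-3, 0) and y = (-3, 6). Then d(x,y) = min(|-3 - (-3)|, |0 - 6|) = min(0, 6) = 0, yet x ≠ y.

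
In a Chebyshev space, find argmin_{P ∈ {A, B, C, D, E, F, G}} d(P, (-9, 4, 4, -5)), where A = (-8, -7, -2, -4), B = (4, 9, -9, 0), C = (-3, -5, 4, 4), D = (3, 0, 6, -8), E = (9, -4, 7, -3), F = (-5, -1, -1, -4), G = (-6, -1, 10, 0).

Distances: d(A) = 11, d(B) = 13, d(C) = 9, d(D) = 12, d(E) = 18, d(F) = 5, d(G) = 6. Nearest: F = (-5, -1, -1, -4) with distance 5.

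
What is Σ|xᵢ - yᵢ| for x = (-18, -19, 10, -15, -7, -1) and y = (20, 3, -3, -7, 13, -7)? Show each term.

Σ|x_i - y_i| = |-18 - 20| + |-19 - 3| + |10 - (-3)| + |-15 - (-7)| + |-7 - 13| + |-1 - (-7)| = 38 + 22 + 13 + 8 + 20 + 6 = 107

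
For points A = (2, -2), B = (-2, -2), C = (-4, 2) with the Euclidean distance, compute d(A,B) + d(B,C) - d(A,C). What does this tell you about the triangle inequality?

d(A,B) = √(4² + 0²) = √16 = 4, d(B,C) = √(2² + 4²) = √20 ≈ 4.4721, d(A,C) = √(6² + 4²) = √52 ≈ 7.2111.
d(A,B) + d(B,C) - d(A,C) = 4 + 4.4721 - 7.2111 = 8.4721 - 7.2111 = 1.261 (to 4 decimal places). This is ≥ 0, so the triangle inequality holds for these points.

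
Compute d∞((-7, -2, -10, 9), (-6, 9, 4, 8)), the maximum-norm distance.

max(|x_i - y_i|) = max(|-7 - (-6)|, |-2 - 9|, |-10 - 4|, |9 - 8|) = max(1, 11, 14, 1) = 14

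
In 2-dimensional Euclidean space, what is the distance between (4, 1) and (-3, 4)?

√(Σ(x_i - y_i)²) = √((4 - (-3))² + (1 - 4)²)
= √(7² + (-3)²) = √(49 + 9) = √58 ≈ 7.6158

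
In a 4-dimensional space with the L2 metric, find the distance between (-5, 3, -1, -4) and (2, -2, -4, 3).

(Σ|x_i - y_i|^2)^(1/2) = (|-5 - 2|^2 + |3 - (-2)|^2 + |-1 - (-4)|^2 + |-4 - 3|^2)^(1/2)
= (7^2 + 5^2 + 3^2 + 7^2)^(1/2) = (49 + 25 + 9 + 49)^(1/2) = (132)^(1/2) ≈ 11.4891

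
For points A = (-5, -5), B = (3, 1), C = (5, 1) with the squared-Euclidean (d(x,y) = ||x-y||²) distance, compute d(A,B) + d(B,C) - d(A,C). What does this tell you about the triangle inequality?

d(A,B) = 8² + 6² = 100, d(B,C) = 2² + 0² = 4, d(A,C) = 10² + 6² = 136.
d(A,B) + d(B,C) - d(A,C) = 100 + 4 - 136 = 104 - 136 = -32. This is < 0, so the triangle inequality FAILS for these points (squared-Euclidean is not a metric).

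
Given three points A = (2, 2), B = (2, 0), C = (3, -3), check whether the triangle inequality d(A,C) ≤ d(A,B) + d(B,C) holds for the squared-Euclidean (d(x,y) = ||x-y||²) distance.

d(A,B) = 0² + 2² = 4, d(B,C) = 1² + 3² = 10, d(A,C) = 1² + 5² = 26.
d(A,C) = 26 > 4 + 10 = 14. Triangle inequality is VIOLATED. (Squared-Euclidean is not a metric — this is a counterexample.)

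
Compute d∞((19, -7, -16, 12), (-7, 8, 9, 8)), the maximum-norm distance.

max(|x_i - y_i|) = max(|19 - (-7)|, |-7 - 8|, |-16 - 9|, |12 - 8|) = max(26, 15, 25, 4) = 26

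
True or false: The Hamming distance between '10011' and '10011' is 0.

Differing positions: none. Hamming distance = 0, so the claim is true.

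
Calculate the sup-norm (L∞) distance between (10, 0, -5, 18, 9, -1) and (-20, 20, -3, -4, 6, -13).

max(|x_i - y_i|) = max(|10 - (-20)|, |0 - 20|, |-5 - (-3)|, |18 - (-4)|, |9 - 6|, |-1 - (-13)|) = max(30, 20, 2, 22, 3, 12) = 30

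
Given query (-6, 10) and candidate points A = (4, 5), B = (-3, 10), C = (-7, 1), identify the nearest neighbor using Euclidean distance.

Distances: d(A) ≈ 11.1803, d(B) = 3, d(C) ≈ 9.0554. Nearest: B = (-3, 10) with distance 3.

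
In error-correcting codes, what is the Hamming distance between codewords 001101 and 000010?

Differing positions: 3, 4, 5, 6. Hamming distance = 4.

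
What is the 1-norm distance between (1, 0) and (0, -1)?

Σ|x_i - y_i| = |1 - 0| + |0 - (-1)| = 1 + 1 = 2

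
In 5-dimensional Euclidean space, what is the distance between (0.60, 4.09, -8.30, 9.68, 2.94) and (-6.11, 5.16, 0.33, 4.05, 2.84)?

√(Σ(x_i - y_i)²) = √((0.6 - (-6.11))² + (4.09 - 5.16)² + (-8.3 - 0.33)² + (9.68 - 4.05)² + (2.94 - 2.84)²)
= √(6.71² + (-1.07)² + (-8.63)² + 5.63² + 0.1²) = √(45.0241 + 1.1449 + 74.4769 + 31.6969 + 0.01) = √152.3528 ≈ 12.3431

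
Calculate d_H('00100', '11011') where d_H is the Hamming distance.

Differing positions: 1, 2, 3, 4, 5. Hamming distance = 5.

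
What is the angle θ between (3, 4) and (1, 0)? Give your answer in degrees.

With u = (3, 4), v = (1, 0):
u·v = 3·1 + 4·0 = 3 + 0 = 3.
|u| = √(3² + 4²) = √25, |v| = √(1² + 0²) = √1, so |u||v| = √(25·1) = √25 = 5.
cos θ = (u·v)/(|u||v|) = 3/5 = 0.6
θ = arccos(0.6) ≈ 53.13°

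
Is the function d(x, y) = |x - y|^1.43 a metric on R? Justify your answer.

No. d(x,y) = |x-y|^1.43 fails the triangle inequality since p = 1.43 > 1. Counterexample: x = 1, y = 13, z = 21. d(x,z) = |1 - 21|^1.43 = 20^1.43 ≈ 72.5225, but d(x,y) + d(y,z) = 12^1.43 + 8^1.43 ≈ 34.9325 + 19.5622 = 54.4947. Since 72.5225 > 54.4947, the triangle inequality is violated.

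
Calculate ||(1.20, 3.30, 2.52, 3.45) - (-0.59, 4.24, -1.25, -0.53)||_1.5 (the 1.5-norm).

(Σ|x_i - y_i|^1.5)^(1/1.5) = (|1.2 - (-0.59)|^1.5 + |3.3 - 4.24|^1.5 + |2.52 - (-1.25)|^1.5 + |3.45 - (-0.53)|^1.5)^(1/1.5)
= (1.79^1.5 + 0.94^1.5 + 3.77^1.5 + 3.98^1.5)^(1/1.5) ≈ (2.3949 + 0.9114 + 7.32 + 7.9401)^(1/1.5) = (18.5664)^(1/1.5) ≈ 7.0116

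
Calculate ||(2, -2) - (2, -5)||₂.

√(Σ(x_i - y_i)²) = √((2 - 2)² + (-2 - (-5))²)
= √(0² + 3²) = √(0 + 9) = √9 = 3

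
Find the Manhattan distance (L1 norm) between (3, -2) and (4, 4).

Σ|x_i - y_i| = |3 - 4| + |-2 - 4| = 1 + 6 = 7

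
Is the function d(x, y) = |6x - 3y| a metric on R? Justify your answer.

No. d fails symmetry: d(4, 2) = |6·4 - 3·2| = |18| = 18, but d(2, 4) = |6·2 - 3·4| = |0| = 0. Since 18 ≠ 0, d(x,y) ≠ d(y,x) in general.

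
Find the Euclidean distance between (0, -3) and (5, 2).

√(Σ(x_i - y_i)²) = √((0 - 5)² + (-3 - 2)²)
= √((-5)² + (-5)²) = √(25 + 25) = √50 ≈ 7.0711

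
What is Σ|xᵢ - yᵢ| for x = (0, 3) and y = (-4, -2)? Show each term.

Σ|x_i - y_i| = |0 - (-4)| + |3 - (-2)| = 4 + 5 = 9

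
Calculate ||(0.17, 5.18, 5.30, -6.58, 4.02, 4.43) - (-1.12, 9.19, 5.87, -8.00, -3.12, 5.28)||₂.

√(Σ(x_i - y_i)²) = √((0.17 - (-1.12))² + (5.18 - 9.19)² + (5.3 - 5.87)² + (-6.58 - (-8))² + (4.02 - (-3.12))² + (4.43 - 5.28)²)
= √(1.29² + (-4.01)² + (-0.57)² + 1.42² + 7.14² + (-0.85)²) = √(1.6641 + 16.0801 + 0.3249 + 2.0164 + 50.9796 + 0.7225) = √71.7876 ≈ 8.4728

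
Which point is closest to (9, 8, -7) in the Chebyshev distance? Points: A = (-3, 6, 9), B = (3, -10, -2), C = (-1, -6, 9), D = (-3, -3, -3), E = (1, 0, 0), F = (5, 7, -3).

Distances: d(A) = 16, d(B) = 18, d(C) = 16, d(D) = 12, d(E) = 8, d(F) = 4. Nearest: F = (5, 7, -3) with distance 4.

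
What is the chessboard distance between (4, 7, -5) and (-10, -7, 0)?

max(|x_i - y_i|) = max(|4 - (-10)|, |7 - (-7)|, |-5 - 0|) = max(14, 14, 5) = 14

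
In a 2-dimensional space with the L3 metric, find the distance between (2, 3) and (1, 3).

(Σ|x_i - y_i|^3)^(1/3) = (|2 - 1|^3 + |3 - 3|^3)^(1/3)
= (1^3 + 0^3)^(1/3) = (1 + 0)^(1/3) = (1)^(1/3) = 1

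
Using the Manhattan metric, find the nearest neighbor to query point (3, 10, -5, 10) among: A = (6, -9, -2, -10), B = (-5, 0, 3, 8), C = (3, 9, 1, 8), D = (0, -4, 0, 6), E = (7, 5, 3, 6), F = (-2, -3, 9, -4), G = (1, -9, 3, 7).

Distances: d(A) = 45, d(B) = 28, d(C) = 9, d(D) = 26, d(E) = 21, d(F) = 46, d(G) = 32. Nearest: C = (3, 9, 1, 8) with distance 9.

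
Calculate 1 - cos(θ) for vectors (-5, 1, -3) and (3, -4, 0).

With u = (-5, 1, -3), v = (3, -4, 0):
u·v = (-5)·3 + 1·(-4) + (-3)·0 = (-15) + (-4) + 0 = -19.
|u| = √((-5)² + 1² + (-3)²) = √35, |v| = √(3² + (-4)² + 0²) = √25, so |u||v| = √(35·25) = √875.
cos θ = (u·v)/(|u||v|) = -19/√875 ≈ -0.6423
Cosine distance = 1 - cos θ ≈ 1 - (-0.6423) = 1.6423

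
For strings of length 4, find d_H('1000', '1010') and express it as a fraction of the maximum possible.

Differing positions: 3. Hamming distance = 1. The maximum possible Hamming distance for length-4 strings is 4, so d_H/4 = 1/4 = 0.25.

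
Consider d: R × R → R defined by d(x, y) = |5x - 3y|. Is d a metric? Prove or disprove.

No. d fails symmetry: d(5, 7) = |5·5 - 3·7| = |4| = 4, but d(7, 5) = |5·7 - 3·5| = |20| = 20. Since 4 ≠ 20, d(x,y) ≠ d(y,x) in general.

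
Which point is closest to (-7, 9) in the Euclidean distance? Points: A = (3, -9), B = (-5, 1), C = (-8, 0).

Distances: d(A) ≈ 20.5913, d(B) ≈ 8.2462, d(C) ≈ 9.0554. Nearest: B = (-5, 1) with distance 8.2462.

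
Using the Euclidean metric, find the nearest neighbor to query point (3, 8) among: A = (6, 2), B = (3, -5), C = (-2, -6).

Distances: d(A) ≈ 6.7082, d(B) = 13, d(C) ≈ 14.8661. Nearest: A = (6, 2) with distance 6.7082.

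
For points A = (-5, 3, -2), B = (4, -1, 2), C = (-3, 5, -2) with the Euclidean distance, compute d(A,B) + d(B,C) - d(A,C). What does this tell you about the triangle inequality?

d(A,B) = √(9² + 4² + 4²) = √113 ≈ 10.6301, d(B,C) = √(7² + 6² + 4²) = √101 ≈ 10.0499, d(A,C) = √(2² + 2² + 0²) = √8 ≈ 2.8284.
d(A,B) + d(B,C) - d(A,C) = 10.6301 + 10.0499 - 2.8284 = 20.68 - 2.8284 = 17.8516 (to 4 decimal places). This is ≥ 0, so the triangle inequality holds for these points.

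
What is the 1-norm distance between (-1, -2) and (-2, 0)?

Σ|x_i - y_i| = |-1 - (-2)| + |-2 - 0| = 1 + 2 = 3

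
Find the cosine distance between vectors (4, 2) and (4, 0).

With u = (4, 2), v = (4, 0):
u·v = 4·4 + 2·0 = 16 + 0 = 16.
|u| = √(4² + 2²) = √20, |v| = √(4² + 0²) = √16, so |u||v| = √(20·16) = √320.
cos θ = (u·v)/(|u||v|) = 16/√320 ≈ 0.8944
Cosine distance = 1 - cos θ ≈ 1 - 0.8944 = 0.1056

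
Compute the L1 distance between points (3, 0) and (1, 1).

Σ|x_i - y_i| = |3 - 1| + |0 - 1| = 2 + 1 = 3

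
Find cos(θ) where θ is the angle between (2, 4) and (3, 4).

With u = (2, 4), v = (3, 4):
u·v = 2·3 + 4·4 = 6 + 16 = 22.
|u| = √(2² + 4²) = √20, |v| = √(3² + 4²) = √25, so |u||v| = √(20·25) = √500.
cos θ = (u·v)/(|u||v|) = 22/√500 ≈ 0.9839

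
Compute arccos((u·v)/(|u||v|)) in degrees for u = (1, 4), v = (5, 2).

With u = (1, 4), v = (5, 2):
u·v = 1·5 + 4·2 = 5 + 8 = 13.
|u| = √(1² + 4²) = √17, |v| = √(5² + 2²) = √29, so |u||v| = √(17·29) = √493.
cos θ = (u·v)/(|u||v|) = 13/√493 ≈ 0.585491
θ = arccos(0.585491) ≈ 54.16°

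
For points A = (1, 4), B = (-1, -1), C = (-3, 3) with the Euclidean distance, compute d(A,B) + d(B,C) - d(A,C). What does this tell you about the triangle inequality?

d(A,B) = √(2² + 5²) = √29 ≈ 5.3852, d(B,C) = √(2² + 4²) = √20 ≈ 4.4721, d(A,C) = √(4² + 1²) = √17 ≈ 4.1231.
d(A,B) + d(B,C) - d(A,C) = 5.3852 + 4.4721 - 4.1231 = 9.8573 - 4.1231 = 5.7342 (to 4 decimal places). This is ≥ 0, so the triangle inequality holds for these points.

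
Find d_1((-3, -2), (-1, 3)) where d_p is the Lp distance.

Σ|x_i - y_i| = |-3 - (-1)| + |-2 - 3| = 2 + 5 = 7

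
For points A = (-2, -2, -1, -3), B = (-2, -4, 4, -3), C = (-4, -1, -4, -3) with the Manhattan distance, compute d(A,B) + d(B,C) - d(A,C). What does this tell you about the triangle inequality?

d(A,B) = 0 + 2 + 5 + 0 = 7, d(B,C) = 2 + 3 + 8 + 0 = 13, d(A,C) = 2 + 1 + 3 + 0 = 6.
d(A,B) + d(B,C) - d(A,C) = 7 + 13 - 6 = 20 - 6 = 14. This is ≥ 0, so the triangle inequality holds for these points.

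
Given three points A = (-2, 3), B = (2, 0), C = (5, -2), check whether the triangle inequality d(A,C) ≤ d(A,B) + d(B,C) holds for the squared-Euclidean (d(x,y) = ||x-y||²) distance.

d(A,B) = 4² + 3² = 25, d(B,C) = 3² + 2² = 13, d(A,C) = 7² + 5² = 74.
d(A,C) = 74 > 25 + 13 = 38. Triangle inequality is VIOLATED. (Squared-Euclidean is not a metric — this is a counterexample.)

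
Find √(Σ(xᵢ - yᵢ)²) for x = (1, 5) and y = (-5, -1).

√(Σ(x_i - y_i)²) = √((1 - (-5))² + (5 - (-1))²)
= √(6² + 6²) = √(36 + 36) = √72 ≈ 8.4853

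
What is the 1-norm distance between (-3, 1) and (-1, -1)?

Σ|x_i - y_i| = |-3 - (-1)| + |1 - (-1)| = 2 + 2 = 4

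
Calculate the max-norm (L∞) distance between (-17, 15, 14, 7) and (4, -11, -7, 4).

max(|x_i - y_i|) = max(|-17 - 4|, |15 - (-11)|, |14 - (-7)|, |7 - 4|) = max(21, 26, 21, 3) = 26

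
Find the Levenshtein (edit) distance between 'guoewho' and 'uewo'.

Let D[i][j] be the edit distance between the first i characters of 'guoewho' and the first j characters of 'uewo', with D[i][0] = i, D[0][j] = j, and D[i][j] = D[i-1][j-1] if the characters match, else 1 + min(D[i-1][j], D[i][j-1], D[i-1][j-1]). Filling the table (rows: prefixes of 'guoewho', columns: prefixes of 'uewo'):
     ε  u  e  w  o
  ε  0  1  2  3  4
  g  1  1  2  3  4
  u  2  1  2  3  4
  o  3  2  2  3  3
  e  4  3  2  3  4
  w  5  4  3  2  3
  h  6  5  4  3  3
  o  7  6  5  4  3
The bottom-right entry gives D[7][4] = 3, so no sequence of fewer than 3 edits works. Backtracking through the table gives one optimal edit sequence (3 edits):
  guoewho → uoewho (del g @1)
  uoewho → uewho (del o @2)
  uewho → uewo (del h @4)
Edit distance = 3.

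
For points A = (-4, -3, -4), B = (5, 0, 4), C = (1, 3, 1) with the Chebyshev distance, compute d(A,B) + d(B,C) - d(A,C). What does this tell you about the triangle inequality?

d(A,B) = max(9, 3, 8) = 9, d(B,C) = max(4, 3, 3) = 4, d(A,C) = max(5, 6, 5) = 6.
d(A,B) + d(B,C) - d(A,C) = 9 + 4 - 6 = 13 - 6 = 7. This is ≥ 0, so the triangle inequality holds for these points.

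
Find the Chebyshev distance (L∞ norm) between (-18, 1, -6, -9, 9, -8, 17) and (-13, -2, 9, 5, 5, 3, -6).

max(|x_i - y_i|) = max(|-18 - (-13)|, |1 - (-2)|, |-6 - 9|, |-9 - 5|, |9 - 5|, |-8 - 3|, |17 - (-6)|) = max(5, 3, 15, 14, 4, 11, 23) = 23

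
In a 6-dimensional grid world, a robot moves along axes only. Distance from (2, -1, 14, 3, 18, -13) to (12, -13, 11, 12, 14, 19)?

Σ|x_i - y_i| = |2 - 12| + |-1 - (-13)| + |14 - 11| + |3 - 12| + |18 - 14| + |-13 - 19| = 10 + 12 + 3 + 9 + 4 + 32 = 70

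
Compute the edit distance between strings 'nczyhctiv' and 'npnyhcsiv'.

Let D[i][j] be the edit distance between the first i characters of 'nczyhctiv' and the first j characters of 'npnyhcsiv', with D[i][0] = i, D[0][j] = j, and D[i][j] = D[i-1][j-1] if the characters match, else 1 + min(D[i-1][j], D[i][j-1], D[i-1][j-1]). Filling the table (rows: prefixes of 'nczyhctiv', columns: prefixes of 'npnyhcsiv'):
     ε  n  p  n  y  h  c  s  i  v
  ε  0  1  2  3  4  5  6  7  8  9
  n  1  0  1  2  3  4  5  6  7  8
  c  2  1  1  2  3  4  4  5  6  7
  z  3  2  2  2  3  4  5  5  6  7
  y  4  3  3  3  2  3  4  5  6  7
  h  5  4  4  4  3  2  3  4  5  6
  c  6  5  5  5  4  3  2  3  4  5
  t  7  6  6  6  5  4  3  3  4  5
  i  8  7  7  7  6  5  4  4  3  4
  v  9  8  8  8  7  6  5  5  4  3
The bottom-right entry gives D[9][9] = 3, so no sequence of fewer than 3 edits works. Backtracking through the table gives one optimal edit sequence (3 edits):
  nczyhctiv → npzyhctiv (sub c→p @2)
  npzyhctiv → npnyhctiv (sub z→n @3)
  npnyhctiv → npnyhcsiv (sub t→s @7)
Edit distance = 3.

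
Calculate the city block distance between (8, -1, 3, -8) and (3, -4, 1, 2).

Σ|x_i - y_i| = |8 - 3| + |-1 - (-4)| + |3 - 1| + |-8 - 2| = 5 + 3 + 2 + 10 = 20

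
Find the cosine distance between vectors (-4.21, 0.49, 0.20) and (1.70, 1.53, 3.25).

With u = (-4.21, 0.49, 0.20), v = (1.70, 1.53, 3.25):
u·v = (-4.21)·1.7 + 0.49·1.53 + 0.2·3.25 = (-7.157) + 0.7497 + 0.65 = -5.7573.
|u| = √((-4.21)² + 0.49² + 0.2²) = √(17.7241 + 0.2401 + 0.04) = √18.0042, |v| = √(1.7² + 1.53² + 3.25²) = √(2.89 + 2.3409 + 10.5625) = √15.7934.
cos θ = (u·v)/(|u||v|) = -5.7573/(√18.0042·√15.7934) ≈ -0.3414
Cosine distance = 1 - cos θ ≈ 1 - (-0.3414) = 1.3414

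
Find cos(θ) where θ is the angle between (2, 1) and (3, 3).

With u = (2, 1), v = (3, 3):
u·v = 2·3 + 1·3 = 6 + 3 = 9.
|u| = √(2² + 1²) = √5, |v| = √(3² + 3²) = √18, so |u||v| = √(5·18) = √90.
cos θ = (u·v)/(|u||v|) = 9/√90 ≈ 0.9487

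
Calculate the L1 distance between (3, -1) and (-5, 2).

Σ|x_i - y_i| = |3 - (-5)| + |-1 - 2| = 8 + 3 = 11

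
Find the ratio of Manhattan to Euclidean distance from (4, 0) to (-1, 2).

L1 = |4 - (-1)| + |0 - 2| = 5 + 2 = 7
L2 = √(5² + 2²) = √29 ≈ 5.3852
L1 ≥ L2 always (equality iff movement is along one axis); L1 > L2 here.
Ratio L1/L2 = 7/√29 ≈ 1.2999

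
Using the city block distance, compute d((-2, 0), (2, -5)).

Σ|x_i - y_i| = |-2 - 2| + |0 - (-5)| = 4 + 5 = 9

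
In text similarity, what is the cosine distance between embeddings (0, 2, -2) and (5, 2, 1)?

With u = (0, 2, -2), v = (5, 2, 1):
u·v = 0·5 + 2·2 + (-2)·1 = 0 + 4 + (-2) = 2.
|u| = √(0² + 2² + (-2)²) = √8, |v| = √(5² + 2² + 1²) = √30, so |u||v| = √(8·30) = √240.
cos θ = (u·v)/(|u||v|) = 2/√240 ≈ 0.1291
Cosine distance = 1 - cos θ ≈ 1 - 0.1291 = 0.8709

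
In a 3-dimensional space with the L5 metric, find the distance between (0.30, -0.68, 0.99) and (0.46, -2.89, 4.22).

(Σ|x_i - y_i|^5)^(1/5) = (|0.3 - 0.46|^5 + |-0.68 - (-2.89)|^5 + |0.99 - 4.22|^5)^(1/5)
= (0.16^5 + 2.21^5 + 3.23^5)^(1/5) ≈ (0.0001 + 52.7183 + 351.5706)^(1/5) = (404.289)^(1/5) ≈ 3.3215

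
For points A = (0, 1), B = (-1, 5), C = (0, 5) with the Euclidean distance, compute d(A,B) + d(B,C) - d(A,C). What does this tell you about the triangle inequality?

d(A,B) = √(1² + 4²) = √17 ≈ 4.1231, d(B,C) = √(1² + 0²) = √1 = 1, d(A,C) = √(0² + 4²) = √16 = 4.
d(A,B) + d(B,C) - d(A,C) = 4.1231 + 1 - 4 = 5.1231 - 4 = 1.1231 (to 4 decimal places). This is ≥ 0, so the triangle inequality holds for these points.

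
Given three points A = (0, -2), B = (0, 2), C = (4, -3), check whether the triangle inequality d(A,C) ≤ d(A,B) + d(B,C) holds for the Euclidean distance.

d(A,B) = √(0² + 4²) = √16 = 4, d(B,C) = √(4² + 5²) = √41 ≈ 6.4031, d(A,C) = √(4² + 1²) = √17 ≈ 4.1231.
d(A,C) ≈ 4.1231 ≤ 4 + 6.4031 = 10.4031. Triangle inequality is satisfied.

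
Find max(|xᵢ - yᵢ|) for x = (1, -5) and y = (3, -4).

max(|x_i - y_i|) = max(|1 - 3|, |-5 - (-4)|) = max(2, 1) = 2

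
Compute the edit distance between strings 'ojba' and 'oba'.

Let D[i][j] be the edit distance between the first i characters of 'ojba' and the first j characters of 'oba', with D[i][0] = i, D[0][j] = j, and D[i][j] = D[i-1][j-1] if the characters match, else 1 + min(D[i-1][j], D[i][j-1], D[i-1][j-1]). Filling the table (rows: prefixes of 'ojba', columns: prefixes of 'oba'):
     ε  o  b  a
  ε  0  1  2  3
  o  1  0  1  2
  j  2  1  1  2
  b  3  2  1  2
  a  4  3  2  1
The bottom-right entry gives D[4][3] = 1, so no sequence of fewer than 1 edit works. Backtracking through the table gives one optimal edit sequence (1 edit):
  ojba → oba (del j @2)
Edit distance = 1.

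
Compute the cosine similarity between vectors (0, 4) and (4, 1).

With u = (0, 4), v = (4, 1):
u·v = 0·4 + 4·1 = 0 + 4 = 4.
|u| = √(0² + 4²) = √16, |v| = √(4² + 1²) = √17, so |u||v| = √(16·17) = √272.
cos θ = (u·v)/(|u||v|) = 4/√272 ≈ 0.2425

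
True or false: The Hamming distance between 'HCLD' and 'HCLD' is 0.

Differing positions: none. Hamming distance = 0, so the claim is true.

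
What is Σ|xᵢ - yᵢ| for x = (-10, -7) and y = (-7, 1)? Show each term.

Σ|x_i - y_i| = |-10 - (-7)| + |-7 - 1| = 3 + 8 = 11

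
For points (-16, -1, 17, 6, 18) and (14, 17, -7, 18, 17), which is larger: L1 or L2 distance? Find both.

L1 = |-16 - 14| + |-1 - 17| + |17 - (-7)| + |6 - 18| + |18 - 17| = 30 + 18 + 24 + 12 + 1 = 85
L2 = √(30² + 18² + 24² + 12² + 1²) = √1945 ≈ 44.1022
L1 ≥ L2 always (equality iff movement is along one axis); L1 > L2 here.
Ratio L1/L2 = 85/√1945 ≈ 1.9273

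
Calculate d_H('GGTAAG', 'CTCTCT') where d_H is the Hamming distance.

Differing positions: 1, 2, 3, 4, 5, 6. Hamming distance = 6.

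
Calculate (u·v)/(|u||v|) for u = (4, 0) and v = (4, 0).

With u = (4, 0), v = (4, 0):
u·v = 4·4 + 0·0 = 16 + 0 = 16.
|u| = √(4² + 0²) = √16, |v| = √(4² + 0²) = √16, so |u||v| = √(16·16) = √256 = 16.
cos θ = (u·v)/(|u||v|) = 16/16 = 1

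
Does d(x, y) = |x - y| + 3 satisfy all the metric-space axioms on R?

No. d fails identity of indiscernibles (specifically d(x,x) = 0): d(-8, -8) = |-8 - (-8)| + 3 = 0 + 3 = 3 ≠ 0.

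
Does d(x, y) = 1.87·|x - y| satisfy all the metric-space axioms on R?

Yes. Since |x - y| is a metric on R and 1.87 > 0, the positive scalar multiple 1.87·|x - y| is also a metric: scaling by a positive constant preserves non-negativity, identity (d=0 ⟺ |x-y|=0 ⟺ x=y), symmetry, and the triangle inequality.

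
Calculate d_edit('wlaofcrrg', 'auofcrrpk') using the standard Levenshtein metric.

Let D[i][j] be the edit distance between the first i characters of 'wlaofcrrg' and the first j characters of 'auofcrrpk', with D[i][0] = i, D[0][j] = j, and D[i][j] = D[i-1][j-1] if the characters match, else 1 + min(D[i-1][j], D[i][j-1], D[i-1][j-1]). Filling the table (rows: prefixes of 'wlaofcrrg', columns: prefixes of 'auofcrrpk'):
     ε  a  u  o  f  c  r  r  p  k
  ε  0  1  2  3  4  5  6  7  8  9
  w  1  1  2  3  4  5  6  7  8  9
  l  2  2  2  3  4  5  6  7  8  9
  a  3  2  3  3  4  5  6  7  8  9
  o  4  3  3  3  4  5  6  7  8  9
  f  5  4  4  4  3  4  5  6  7  8
  c  6  5  5  5  4  3  4  5  6  7
  r  7  6  6  6  5  4  3  4  5  6
  r  8  7  7  7  6  5  4  3  4  5
  g  9  8  8  8  7  6  5  4  4  5
The bottom-right entry gives D[9][9] = 5, so no sequence of fewer than 5 edits works. Backtracking through the table gives one optimal edit sequence (5 edits):
  wlaofcrrg → laofcrrg (del w @1)
  laofcrrg → aaofcrrg (sub l→a @1)
  aaofcrrg → auofcrrg (sub a→u @2)
  auofcrrg → auofcrrpg (ins p @8)
  auofcrrpg → auofcrrpk (sub g→k @9)
Edit distance = 5.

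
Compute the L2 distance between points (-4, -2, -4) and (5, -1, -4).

(Σ|x_i - y_i|^2)^(1/2) = (|-4 - 5|^2 + |-2 - (-1)|^2 + |-4 - (-4)|^2)^(1/2)
= (9^2 + 1^2 + 0^2)^(1/2) = (81 + 1 + 0)^(1/2) = (82)^(1/2) ≈ 9.0554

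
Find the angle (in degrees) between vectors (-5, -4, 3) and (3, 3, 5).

With u = (-5, -4, 3), v = (3, 3, 5):
u·v = (-5)·3 + (-4)·3 + 3·5 = (-15) + (-12) + 15 = -12.
|u| = √((-5)² + (-4)² + 3²) = √50, |v| = √(3² + 3² + 5²) = √43, so |u||v| = √(50·43) = √2150.
cos θ = (u·v)/(|u||v|) = -12/√2150 ≈ -0.258799
θ = arccos(-0.258799) ≈ 105°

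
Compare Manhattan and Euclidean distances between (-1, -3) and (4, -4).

L1 = |-1 - 4| + |-3 - (-4)| = 5 + 1 = 6
L2 = √(5² + 1²) = √26 ≈ 5.099
L1 ≥ L2 always (equality iff movement is along one axis); L1 > L2 here.
Ratio L1/L2 = 6/√26 ≈ 1.1767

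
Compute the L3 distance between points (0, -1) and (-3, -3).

(Σ|x_i - y_i|^3)^(1/3) = (|0 - (-3)|^3 + |-1 - (-3)|^3)^(1/3)
= (3^3 + 2^3)^(1/3) = (27 + 8)^(1/3) = (35)^(1/3) ≈ 3.2711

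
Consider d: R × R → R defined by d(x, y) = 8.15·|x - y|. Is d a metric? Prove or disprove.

Yes. Since |x - y| is a metric on R and 8.15 > 0, the positive scalar multiple 8.15·|x - y| is also a metric: scaling by a positive constant preserves non-negativity, identity (d=0 ⟺ |x-y|=0 ⟺ x=y), symmetry, and the triangle inequality.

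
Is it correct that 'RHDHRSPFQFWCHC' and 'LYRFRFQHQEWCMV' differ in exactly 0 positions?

Differing positions: 1, 2, 3, 4, 6, 7, 8, 10, 13, 14. Hamming distance = 10, so the claim that d_H = 0 is false.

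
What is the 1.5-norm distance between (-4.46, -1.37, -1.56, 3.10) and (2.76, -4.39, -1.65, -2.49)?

(Σ|x_i - y_i|^1.5)^(1/1.5) = (|-4.46 - 2.76|^1.5 + |-1.37 - (-4.39)|^1.5 + |-1.56 - (-1.65)|^1.5 + |3.1 - (-2.49)|^1.5)^(1/1.5)
= (7.22^1.5 + 3.02^1.5 + 0.09^1.5 + 5.59^1.5)^(1/1.5) ≈ (19.4002 + 5.2482 + 0.027 + 13.2165)^(1/1.5) = (37.8919)^(1/1.5) ≈ 11.2814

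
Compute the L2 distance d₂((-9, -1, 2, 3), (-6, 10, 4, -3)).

√(Σ(x_i - y_i)²) = √((-9 - (-6))² + (-1 - 10)² + (2 - 4)² + (3 - (-3))²)
= √((-3)² + (-11)² + (-2)² + 6²) = √(9 + 121 + 4 + 36) = √170 ≈ 13.0384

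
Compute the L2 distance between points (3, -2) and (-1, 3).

(Σ|x_i - y_i|^2)^(1/2) = (|3 - (-1)|^2 + |-2 - 3|^2)^(1/2)
= (4^2 + 5^2)^(1/2) = (16 + 25)^(1/2) = (41)^(1/2) ≈ 6.4031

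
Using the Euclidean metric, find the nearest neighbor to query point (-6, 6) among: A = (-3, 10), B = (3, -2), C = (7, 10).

Distances: d(A) = 5, d(B) ≈ 12.0416, d(C) ≈ 13.6015. Nearest: A = (-3, 10) with distance 5.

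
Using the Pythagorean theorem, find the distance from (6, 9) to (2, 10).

√(Σ(x_i - y_i)²) = √((6 - 2)² + (9 - 10)²)
= √(4² + (-1)²) = √(16 + 1) = √17 ≈ 4.1231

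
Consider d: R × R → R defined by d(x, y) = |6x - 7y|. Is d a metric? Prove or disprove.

No. d fails symmetry: d(4, 6) = |6·4 - 7·6| = |-18| = 18, but d(6, 4) = |6·6 - 7·4| = |8| = 8. Since 18 ≠ 8, d(x,y) ≠ d(y,x) in general.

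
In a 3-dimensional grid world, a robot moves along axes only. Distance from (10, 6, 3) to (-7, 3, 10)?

Σ|x_i - y_i| = |10 - (-7)| + |6 - 3| + |3 - 10| = 17 + 3 + 7 = 27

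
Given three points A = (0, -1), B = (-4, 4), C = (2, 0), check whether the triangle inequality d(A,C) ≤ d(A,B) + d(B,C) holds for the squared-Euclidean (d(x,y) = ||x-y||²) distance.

d(A,B) = 4² + 5² = 41, d(B,C) = 6² + 4² = 52, d(A,C) = 2² + 1² = 5.
d(A,C) = 5 ≤ 41 + 52 = 93. Triangle inequality is satisfied.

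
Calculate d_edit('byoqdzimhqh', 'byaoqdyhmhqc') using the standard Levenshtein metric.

Let D[i][j] be the edit distance between the first i characters of 'byoqdzimhqh' and the first j characters of 'byaoqdyhmhqc', with D[i][0] = i, D[0][j] = j, and D[i][j] = D[i-1][j-1] if the characters match, else 1 + min(D[i-1][j], D[i][j-1], D[i-1][j-1]). Filling the table (rows: prefixes of 'byoqdzimhqh', columns: prefixes of 'byaoqdyhmhqc'):
     ε  b  y  a  o  q  d  y  h  m  h  q  c
  ε  0  1  2  3  4  5  6  7  8  9 10 11 12
  b  1  0  1  2  3  4  5  6  7  8  9 10 11
  y  2  1  0  1  2  3  4  5  6  7  8  9 10
  o  3  2  1  1  1  2  3  4  5  6  7  8  9
  q  4  3  2  2  2  1  2  3  4  5  6  7  8
  d  5  4  3  3  3  2  1  2  3  4  5  6  7
  z  6  5  4  4  4  3  2  2  3  4  5  6  7
  i  7  6  5  5  5  4  3  3  3  4  5  6  7
  m  8  7  6  6  6  5  4  4  4  3  4  5  6
  h  9  8  7  7  7  6  5  5  4  4  3  4  5
  q 10  9  8  8  8  7  6  6  5  5  4  3  4
  h 11 10  9  9  9  8  7  7  6  6  5  4  4
The bottom-right entry gives D[11][12] = 4, so no sequence of fewer than 4 edits works. Backtracking through the table gives one optimal edit sequence (4 edits):
  byoqdzimhqh → byaoqdzimhqh (ins a @3)
  byaoqdzimhqh → byaoqdyimhqh (sub z→y @7)
  byaoqdyimhqh → byaoqdyhmhqh (sub i→h @8)
  byaoqdyhmhqh → byaoqdyhmhqc (sub h→c @12)
Edit distance = 4.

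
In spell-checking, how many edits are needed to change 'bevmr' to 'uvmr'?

Let D[i][j] be the edit distance between the first i characters of 'bevmr' and the first j characters of 'uvmr', with D[i][0] = i, D[0][j] = j, and D[i][j] = D[i-1][j-1] if the characters match, else 1 + min(D[i-1][j], D[i][j-1], D[i-1][j-1]). Filling the table (rows: prefixes of 'bevmr', columns: prefixes of 'uvmr'):
     ε  u  v  m  r
  ε  0  1  2  3  4
  b  1  1  2  3  4
  e  2  2  2  3  4
  v  3  3  2  3  4
  m  4  4  3  2  3
  r  5  5  4  3  2
The bottom-right entry gives D[5][4] = 2, so no sequence of fewer than 2 edits works. Backtracking through the table gives one optimal edit sequence (2 edits):
  bevmr → evmr (del b @1)
  evmr → uvmr (sub e→u @1)
Edit distance = 2.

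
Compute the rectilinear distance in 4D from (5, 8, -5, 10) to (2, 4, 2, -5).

Σ|x_i - y_i| = |5 - 2| + |8 - 4| + |-5 - 2| + |10 - (-5)| = 3 + 4 + 7 + 15 = 29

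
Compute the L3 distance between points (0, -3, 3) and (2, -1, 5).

(Σ|x_i - y_i|^3)^(1/3) = (|0 - 2|^3 + |-3 - (-1)|^3 + |3 - 5|^3)^(1/3)
= (2^3 + 2^3 + 2^3)^(1/3) = (8 + 8 + 8)^(1/3) = (24)^(1/3) ≈ 2.8845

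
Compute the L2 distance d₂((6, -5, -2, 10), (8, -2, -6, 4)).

√(Σ(x_i - y_i)²) = √((6 - 8)² + (-5 - (-2))² + (-2 - (-6))² + (10 - 4)²)
= √((-2)² + (-3)² + 4² + 6²) = √(4 + 9 + 16 + 36) = √65 ≈ 8.0623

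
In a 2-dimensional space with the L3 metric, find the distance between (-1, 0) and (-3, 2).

(Σ|x_i - y_i|^3)^(1/3) = (|-1 - (-3)|^3 + |0 - 2|^3)^(1/3)
= (2^3 + 2^3)^(1/3) = (8 + 8)^(1/3) = (16)^(1/3) ≈ 2.5198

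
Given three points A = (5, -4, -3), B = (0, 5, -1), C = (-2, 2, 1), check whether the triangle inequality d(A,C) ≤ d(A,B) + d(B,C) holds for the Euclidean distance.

d(A,B) = √(5² + 9² + 2²) = √110 ≈ 10.4881, d(B,C) = √(2² + 3² + 2²) = √17 ≈ 4.1231, d(A,C) = √(7² + 6² + 4²) = √101 ≈ 10.0499.
d(A,C) ≈ 10.0499 ≤ 10.4881 + 4.1231 = 14.6112. Triangle inequality is satisfied.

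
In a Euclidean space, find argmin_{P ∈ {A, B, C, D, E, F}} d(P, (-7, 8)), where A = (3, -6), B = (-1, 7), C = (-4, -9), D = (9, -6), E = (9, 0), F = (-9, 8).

Distances: d(A) ≈ 17.2047, d(B) ≈ 6.0828, d(C) ≈ 17.2627, d(D) ≈ 21.2603, d(E) ≈ 17.8885, d(F) = 2. Nearest: F = (-9, 8) with distance 2.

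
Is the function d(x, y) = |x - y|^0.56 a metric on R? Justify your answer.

Yes. With 0 < p = 0.56 ≤ 1, d(x,y) = |x-y|^0.56 is a metric on R. Non-negativity and symmetry are immediate; |x-y|^0.56 = 0 ⟺ |x-y| = 0 ⟺ x = y. For the triangle inequality, the function t ↦ t^0.56 is subadditive on [0,∞) when p ≤ 1, so |x-z|^0.56 ≤ (|x-y| + |y-z|)^0.56 ≤ |x-y|^0.56 + |y-z|^0.56.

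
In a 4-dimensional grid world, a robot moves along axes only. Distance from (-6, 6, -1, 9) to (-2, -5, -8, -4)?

Σ|x_i - y_i| = |-6 - (-2)| + |6 - (-5)| + |-1 - (-8)| + |9 - (-4)| = 4 + 11 + 7 + 13 = 35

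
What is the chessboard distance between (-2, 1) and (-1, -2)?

max(|x_i - y_i|) = max(|-2 - (-1)|, |1 - (-2)|) = max(1, 3) = 3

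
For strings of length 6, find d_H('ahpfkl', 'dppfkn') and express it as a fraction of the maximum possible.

Differing positions: 1, 2, 6. Hamming distance = 3. The maximum possible Hamming distance for length-6 strings is 6, so d_H/6 = 3/6 = 0.5.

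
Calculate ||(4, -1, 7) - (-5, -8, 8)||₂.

√(Σ(x_i - y_i)²) = √((4 - (-5))² + (-1 - (-8))² + (7 - 8)²)
= √(9² + 7² + (-1)²) = √(81 + 49 + 1) = √131 ≈ 11.4455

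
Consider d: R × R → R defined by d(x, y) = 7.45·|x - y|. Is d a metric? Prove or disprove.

Yes. Since |x - y| is a metric on R and 7.45 > 0, the positive scalar multiple 7.45·|x - y| is also a metric: scaling by a positive constant preserves non-negativity, identity (d=0 ⟺ |x-y|=0 ⟺ x=y), symmetry, and the triangle inequality.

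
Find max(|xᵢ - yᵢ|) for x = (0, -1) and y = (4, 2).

max(|x_i - y_i|) = max(|0 - 4|, |-1 - 2|) = max(4, 3) = 4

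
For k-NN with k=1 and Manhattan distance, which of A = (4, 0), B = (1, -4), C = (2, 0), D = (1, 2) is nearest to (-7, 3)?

Distances: d(A) = 14, d(B) = 15, d(C) = 12, d(D) = 9. Nearest: D = (1, 2) with distance 9.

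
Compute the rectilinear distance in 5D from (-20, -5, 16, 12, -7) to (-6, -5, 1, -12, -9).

Σ|x_i - y_i| = |-20 - (-6)| + |-5 - (-5)| + |16 - 1| + |12 - (-12)| + |-7 - (-9)| = 14 + 0 + 15 + 24 + 2 = 55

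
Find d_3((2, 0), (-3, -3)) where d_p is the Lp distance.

(Σ|x_i - y_i|^3)^(1/3) = (|2 - (-3)|^3 + |0 - (-3)|^3)^(1/3)
= (5^3 + 3^3)^(1/3) = (125 + 27)^(1/3) = (152)^(1/3) ≈ 5.3368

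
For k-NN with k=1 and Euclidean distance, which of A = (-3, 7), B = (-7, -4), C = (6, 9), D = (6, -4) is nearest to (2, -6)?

Distances: d(A) ≈ 13.9284, d(B) ≈ 9.2195, d(C) ≈ 15.5242, d(D) ≈ 4.4721. Nearest: D = (6, -4) with distance 4.4721.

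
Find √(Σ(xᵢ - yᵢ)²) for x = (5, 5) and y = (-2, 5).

√(Σ(x_i - y_i)²) = √((5 - (-2))² + (5 - 5)²)
= √(7² + 0²) = √(49 + 0) = √49 = 7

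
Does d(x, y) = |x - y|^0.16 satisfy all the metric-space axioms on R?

Yes. With 0 < p = 0.16 ≤ 1, d(x,y) = |x-y|^0.16 is a metric on R. Non-negativity and symmetry are immediate; |x-y|^0.16 = 0 ⟺ |x-y| = 0 ⟺ x = y. For the triangle inequality, the function t ↦ t^0.16 is subadditive on [0,∞) when p ≤ 1, so |x-z|^0.16 ≤ (|x-y| + |y-z|)^0.16 ≤ |x-y|^0.16 + |y-z|^0.16.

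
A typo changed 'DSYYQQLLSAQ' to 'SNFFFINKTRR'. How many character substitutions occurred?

Differing positions: 1, 2, 3, 4, 5, 6, 7, 8, 9, 10, 11. Hamming distance = 11.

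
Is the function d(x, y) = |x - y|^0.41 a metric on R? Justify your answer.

Yes. With 0 < p = 0.41 ≤ 1, d(x,y) = |x-y|^0.41 is a metric on R. Non-negativity and symmetry are immediate; |x-y|^0.41 = 0 ⟺ |x-y| = 0 ⟺ x = y. For the triangle inequality, the function t ↦ t^0.41 is subadditive on [0,∞) when p ≤ 1, so |x-z|^0.41 ≤ (|x-y| + |y-z|)^0.41 ≤ |x-y|^0.41 + |y-z|^0.41.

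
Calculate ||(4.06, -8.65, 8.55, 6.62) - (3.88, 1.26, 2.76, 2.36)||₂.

√(Σ(x_i - y_i)²) = √((4.06 - 3.88)² + (-8.65 - 1.26)² + (8.55 - 2.76)² + (6.62 - 2.36)²)
= √(0.18² + (-9.91)² + 5.79² + 4.26²) = √(0.0324 + 98.2081 + 33.5241 + 18.1476) = √149.9122 ≈ 12.2439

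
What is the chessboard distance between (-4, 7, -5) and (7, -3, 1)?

max(|x_i - y_i|) = max(|-4 - 7|, |7 - (-3)|, |-5 - 1|) = max(11, 10, 6) = 11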